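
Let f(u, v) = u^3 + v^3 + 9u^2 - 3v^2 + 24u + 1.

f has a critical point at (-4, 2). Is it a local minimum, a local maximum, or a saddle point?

saddle point

The mixed partial ∂²f/∂u∂v is 0, so the Hessian at any point is diag(f_uu, f_vv) = diag(6(u + 3), 6(v - 1)).
At (-4, 2): H = diag(-6, 6).
The eigenvalues have opposite signs, so H is indefinite: a saddle point.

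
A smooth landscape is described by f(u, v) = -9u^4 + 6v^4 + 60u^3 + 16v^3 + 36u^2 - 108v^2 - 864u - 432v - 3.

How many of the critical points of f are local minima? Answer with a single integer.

f separates as a function of u plus a function of v, so ∇f=0 decouples.
∂f/∂u = -36(u - 4)(u - 3)(u + 2) = 0 at u ∈ {-2, 3, 4}; ∂f/∂v = 24(v - 3)(v + 2)(v + 3) = 0 at v ∈ {-3, -2, 3}.
The Hessian is diagonal: diag(f_uu, f_vv). Second derivatives: f_uu(-2)=-1080, f_uu(3)=180, f_uu(4)=-216; f_vv(-3)=144, f_vv(-2)=-120, f_vv(3)=720.
Local minima occur where both diagonal entries positive: (3, -3), (3, 3). Count: 2.

2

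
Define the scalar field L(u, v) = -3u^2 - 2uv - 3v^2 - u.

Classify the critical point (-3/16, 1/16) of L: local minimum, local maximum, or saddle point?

The Hessian of L is constant: H = [[-6, -2], [-2, -6]].
det(H) = (-6)·(-6) − (-2)² = 32.
det(H) > 0 and tr(H) = -12 < 0, so H is negative definite and the point is a local maximum.

local maximum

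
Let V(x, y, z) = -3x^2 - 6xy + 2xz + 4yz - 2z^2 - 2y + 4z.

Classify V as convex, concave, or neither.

V is quadratic, so its Hessian is the constant matrix H = [[-6, -6, 2], [-6, 0, 4], [2, 4, -4]].
Leading principal minors: -6, -36, 144.
Neither pattern holds ⇒ H is indefinite ⇒ neither convex nor concave.

neither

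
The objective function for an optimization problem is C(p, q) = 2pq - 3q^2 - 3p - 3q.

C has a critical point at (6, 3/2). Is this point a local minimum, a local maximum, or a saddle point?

saddle point

The Hessian of C is constant: H = [[0, 2], [2, -6]].
det(H) = 0·(-6) − 2² = -4.
Since det(H) < 0, H is indefinite and the critical point is a saddle point.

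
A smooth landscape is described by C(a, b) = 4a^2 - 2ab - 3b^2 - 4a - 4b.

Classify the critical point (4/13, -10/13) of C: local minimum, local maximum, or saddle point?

The Hessian of C is constant: H = [[8, -2], [-2, -6]].
det(H) = 8·(-6) − (-2)² = -52.
Since det(H) < 0, H is indefinite and the critical point is a saddle point.

saddle point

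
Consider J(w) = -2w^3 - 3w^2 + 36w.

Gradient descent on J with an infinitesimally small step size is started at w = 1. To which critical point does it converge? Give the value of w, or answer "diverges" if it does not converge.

-3

J'(w) = -6(w - 2)(w + 3), so J'(1) = 24.
Gradient descent moves in the -J' direction, i.e. w is decreasing.
The nearest critical point in that direction is w = -3, where J'' = 30 > 0 (a local minimum). The iterate converges there.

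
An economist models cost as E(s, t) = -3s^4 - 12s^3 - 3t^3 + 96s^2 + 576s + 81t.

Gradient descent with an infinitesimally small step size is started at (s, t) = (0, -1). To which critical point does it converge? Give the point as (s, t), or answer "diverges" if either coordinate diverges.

E is separable, so gradient descent decouples: s follows -∂E/∂s, t follows -∂E/∂t.
∂E/∂s = -12(s - 4)(s + 3)(s + 4); at s=0 this is 576, so s decreases.
∂E/∂t = -9(t - 3)(t + 3); at t=-1 this is 72, so t decreases.
s converges to its nearest critical value -3 (a local min of the s-part); t converges to -3. The iterate converges to (-3, -3).

(-3, -3)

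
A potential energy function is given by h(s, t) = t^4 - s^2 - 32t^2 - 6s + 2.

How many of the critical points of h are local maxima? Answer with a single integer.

1

h separates as a function of s plus a function of t, so ∇h=0 decouples.
∂h/∂s = -2(s + 3) = 0 at s ∈ {-3}; ∂h/∂t = 4t(t - 4)(t + 4) = 0 at t ∈ {-4, 0, 4}.
The Hessian is diagonal: diag(h_ss, h_tt). Second derivatives: h_ss(-3)=-2; h_tt(-4)=128, h_tt(0)=-64, h_tt(4)=128.
Local maxima occur where both diagonal entries negative: (-3, 0). Count: 1.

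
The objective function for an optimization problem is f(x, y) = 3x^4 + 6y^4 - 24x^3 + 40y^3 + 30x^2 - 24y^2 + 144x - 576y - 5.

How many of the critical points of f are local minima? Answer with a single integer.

4

f separates as a function of x plus a function of y, so ∇f=0 decouples.
∂f/∂x = 12(x - 4)(x - 3)(x + 1) = 0 at x ∈ {-1, 3, 4}; ∂f/∂y = 24(y - 2)(y + 3)(y + 4) = 0 at y ∈ {-4, -3, 2}.
The Hessian is diagonal: diag(f_xx, f_yy). Second derivatives: f_xx(-1)=240, f_xx(3)=-48, f_xx(4)=60; f_yy(-4)=144, f_yy(-3)=-120, f_yy(2)=720.
Local minima occur where both diagonal entries positive: (-1, -4), (-1, 2), (4, -4), (4, 2). Count: 4.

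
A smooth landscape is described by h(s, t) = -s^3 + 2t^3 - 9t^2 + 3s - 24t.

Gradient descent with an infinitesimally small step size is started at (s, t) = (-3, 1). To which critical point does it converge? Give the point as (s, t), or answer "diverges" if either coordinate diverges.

(-1, 4)

h is separable, so gradient descent decouples: s follows -∂h/∂s, t follows -∂h/∂t.
∂h/∂s = -3(s - 1)(s + 1); at s=-3 this is -24, so s increases.
∂h/∂t = 6(t - 4)(t + 1); at t=1 this is -36, so t increases.
s converges to its nearest critical value -1 (a local min of the s-part); t converges to 4. The iterate converges to (-1, 4).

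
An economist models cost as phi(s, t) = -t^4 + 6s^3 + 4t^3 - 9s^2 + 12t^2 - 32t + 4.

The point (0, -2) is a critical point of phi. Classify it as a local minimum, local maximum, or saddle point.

The mixed partial ∂²phi/∂s∂t is 0, so the Hessian at any point is diag(phi_ss, phi_tt) = diag(18(2s - 1), 12(-t^2 + 2t + 2)).
At (0, -2): H = diag(-18, -72).
Both eigenvalues are negative, so H is negative definite: a local maximum.

local maximum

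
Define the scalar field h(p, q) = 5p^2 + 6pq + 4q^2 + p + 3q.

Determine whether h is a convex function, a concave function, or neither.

h is quadratic, so its Hessian is the constant matrix H = [[10, 6], [6, 8]].
det(H) = 44, tr(H) = 18.
det(H) > 0 and tr(H) > 0, so H is positive definite everywhere: convex.

convex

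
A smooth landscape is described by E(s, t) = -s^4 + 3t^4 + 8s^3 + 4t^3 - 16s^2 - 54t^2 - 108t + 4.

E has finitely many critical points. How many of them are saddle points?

5

E separates as a function of s plus a function of t, so ∇E=0 decouples.
∂E/∂s = -4s(s - 4)(s - 2) = 0 at s ∈ {0, 2, 4}; ∂E/∂t = 12(t - 3)(t + 1)(t + 3) = 0 at t ∈ {-3, -1, 3}.
The Hessian is diagonal: diag(E_ss, E_tt). Second derivatives: E_ss(0)=-32, E_ss(2)=16, E_ss(4)=-32; E_tt(-3)=144, E_tt(-1)=-96, E_tt(3)=288.
Saddle points occur where the two diagonal entries have opposite signs: (0, -3), (0, 3), (2, -1), (4, -3), (4, 3). Count: 5.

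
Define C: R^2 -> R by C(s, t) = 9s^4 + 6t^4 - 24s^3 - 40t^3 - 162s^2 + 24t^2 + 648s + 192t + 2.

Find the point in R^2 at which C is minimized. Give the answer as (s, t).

C(s,t) separates as P(s) + Q(t) + 2, so its minimum is min P + min Q + 2.
P'(s) = 36(s - 3)(s - 2)(s + 3) vanishes at s ∈ {-3, 2, 3}; Q'(t) = 24(t - 4)(t - 2)(t + 1) vanishes at t ∈ {-1, 2, 4}.
Local minima of P (where P''>0): P(-3)=-2025, P(3)=567. Local minima of Q: Q(-1)=-122, Q(4)=128.
So the global minimum of C is P(-3) + Q(-1) + 2 = -2025 − 122 + 2 = -2145, attained at (-3, -1).

(-3, -1)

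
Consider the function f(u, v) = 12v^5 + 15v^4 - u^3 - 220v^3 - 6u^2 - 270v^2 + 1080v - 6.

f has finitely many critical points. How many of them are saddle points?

f separates as a function of u plus a function of v, so ∇f=0 decouples.
∂f/∂u = -3u(u + 4) = 0 at u ∈ {-4, 0}; ∂f/∂v = 60(v - 3)(v - 1)(v + 2)(v + 3) = 0 at v ∈ {-3, -2, 1, 3}.
The Hessian is diagonal: diag(f_uu, f_vv). Second derivatives: f_uu(-4)=12, f_uu(0)=-12; f_vv(-3)=-1440, f_vv(-2)=900, f_vv(1)=-1440, f_vv(3)=3600.
Saddle points occur where the two diagonal entries have opposite signs: (-4, -3), (-4, 1), (0, -2), (0, 3). Count: 4.

4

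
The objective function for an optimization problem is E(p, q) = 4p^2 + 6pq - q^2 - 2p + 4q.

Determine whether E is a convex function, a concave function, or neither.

neither

E is quadratic, so its Hessian is the constant matrix H = [[8, 6], [6, -2]].
det(H) = -52, tr(H) = 6.
det(H) < 0, so H is indefinite: neither convex nor concave.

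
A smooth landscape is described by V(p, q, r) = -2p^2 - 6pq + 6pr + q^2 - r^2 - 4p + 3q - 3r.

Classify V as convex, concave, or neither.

neither

V is quadratic, so its Hessian is the constant matrix H = [[-4, -6, 6], [-6, 2, 0], [6, 0, -2]].
Leading principal minors: -4, -44, 16.
Neither pattern holds ⇒ H is indefinite ⇒ neither convex nor concave.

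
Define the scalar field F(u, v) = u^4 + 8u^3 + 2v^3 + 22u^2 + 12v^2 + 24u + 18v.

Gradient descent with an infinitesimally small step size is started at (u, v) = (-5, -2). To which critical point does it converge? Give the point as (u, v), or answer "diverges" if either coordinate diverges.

F is separable, so gradient descent decouples: u follows -∂F/∂u, v follows -∂F/∂v.
∂F/∂u = 4(u + 1)(u + 2)(u + 3); at u=-5 this is -96, so u increases.
∂F/∂v = 6(v + 1)(v + 3); at v=-2 this is -6, so v increases.
u converges to its nearest critical value -3 (a local min of the u-part); v converges to -1. The iterate converges to (-3, -1).

(-3, -1)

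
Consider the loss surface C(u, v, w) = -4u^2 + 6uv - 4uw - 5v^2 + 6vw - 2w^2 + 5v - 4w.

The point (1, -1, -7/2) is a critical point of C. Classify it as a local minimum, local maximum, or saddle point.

The Hessian is constant: H = [[-8, 6, -4], [6, -10, 6], [-4, 6, -4]].
Leading principal minors: Δ₁ = -8, Δ₂ = 44, Δ₃ = -16.
The minors alternate sign starting negative (−, +, −), so H is negative definite: a local maximum.

local maximum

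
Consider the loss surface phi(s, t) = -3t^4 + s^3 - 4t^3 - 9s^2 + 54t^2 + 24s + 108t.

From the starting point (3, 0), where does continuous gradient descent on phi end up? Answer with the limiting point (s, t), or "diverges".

(4, -1)

phi is separable, so gradient descent decouples: s follows -∂phi/∂s, t follows -∂phi/∂t.
∂phi/∂s = 3(s - 4)(s - 2); at s=3 this is -3, so s increases.
∂phi/∂t = -12(t - 3)(t + 1)(t + 3); at t=0 this is 108, so t decreases.
s converges to its nearest critical value 4 (a local min of the s-part); t converges to -1. The iterate converges to (4, -1).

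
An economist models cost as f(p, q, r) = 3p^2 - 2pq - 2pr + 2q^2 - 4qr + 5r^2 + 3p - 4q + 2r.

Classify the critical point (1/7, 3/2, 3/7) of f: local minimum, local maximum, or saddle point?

The Hessian is constant: H = [[6, -2, -2], [-2, 4, -4], [-2, -4, 10]].
Leading principal minors: Δ₁ = 6, Δ₂ = 20, Δ₃ = 56.
All leading minors are positive, so H is positive definite: a local minimum.

local minimum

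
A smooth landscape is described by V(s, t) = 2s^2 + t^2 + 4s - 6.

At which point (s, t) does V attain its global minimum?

V(s,t) separates as P(s) + Q(t) − 6, so its minimum is min P + min Q − 6.
P'(s) = 4s + 4 vanishes at s ∈ {-1}; Q'(t) = 2t vanishes at t ∈ {0}.
Local minima of P (where P''>0): P(-1)=-2. Local minima of Q: Q(0)=0.
So the global minimum of V is P(-1) + Q(0) − 6 = -2 + 0 − 6 = -8, attained at (-1, 0).

(-1, 0)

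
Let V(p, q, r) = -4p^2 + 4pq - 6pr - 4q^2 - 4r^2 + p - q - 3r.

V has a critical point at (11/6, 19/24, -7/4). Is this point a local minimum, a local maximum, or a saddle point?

The Hessian is constant: H = [[-8, 4, -6], [4, -8, 0], [-6, 0, -8]].
Leading principal minors: Δ₁ = -8, Δ₂ = 48, Δ₃ = -96.
The minors alternate sign starting negative (−, +, −), so H is negative definite: a local maximum.

local maximum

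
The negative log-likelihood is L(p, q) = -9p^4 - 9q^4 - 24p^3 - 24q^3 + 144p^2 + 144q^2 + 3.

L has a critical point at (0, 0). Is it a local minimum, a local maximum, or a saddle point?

local minimum

The mixed partial ∂²L/∂p∂q is 0, so the Hessian at any point is diag(L_pp, L_qq) = diag(36(-3p^2 - 4p + 8), 36(-3q^2 - 4q + 8)).
At (0, 0): H = diag(288, 288).
Both eigenvalues are positive, so H is positive definite: a local minimum.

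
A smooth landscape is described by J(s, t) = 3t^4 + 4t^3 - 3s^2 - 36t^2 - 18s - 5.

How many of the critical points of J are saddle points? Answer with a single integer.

J separates as a function of s plus a function of t, so ∇J=0 decouples.
∂J/∂s = -6(s + 3) = 0 at s ∈ {-3}; ∂J/∂t = 12t(t - 2)(t + 3) = 0 at t ∈ {-3, 0, 2}.
The Hessian is diagonal: diag(J_ss, J_tt). Second derivatives: J_ss(-3)=-6; J_tt(-3)=180, J_tt(0)=-72, J_tt(2)=120.
Saddle points occur where the two diagonal entries have opposite signs: (-3, -3), (-3, 2). Count: 2.

2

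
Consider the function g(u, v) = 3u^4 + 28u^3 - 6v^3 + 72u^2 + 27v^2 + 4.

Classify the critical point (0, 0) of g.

The mixed partial ∂²g/∂u∂v is 0, so the Hessian at any point is diag(g_uu, g_vv) = diag(12(3u^2 + 14u + 12), 18(-2v + 3)).
At (0, 0): H = diag(144, 54).
Both eigenvalues are positive, so H is positive definite: a local minimum.

local minimum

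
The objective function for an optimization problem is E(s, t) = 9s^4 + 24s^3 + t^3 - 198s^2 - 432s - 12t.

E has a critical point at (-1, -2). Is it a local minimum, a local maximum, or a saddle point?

The mixed partial ∂²E/∂s∂t is 0, so the Hessian at any point is diag(E_ss, E_tt) = diag(36(3s^2 + 4s - 11), 6t).
At (-1, -2): H = diag(-432, -12).
Both eigenvalues are negative, so H is negative definite: a local maximum.

local maximum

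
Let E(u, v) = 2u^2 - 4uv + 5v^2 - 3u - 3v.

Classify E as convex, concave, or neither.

convex

E is quadratic, so its Hessian is the constant matrix H = [[4, -4], [-4, 10]].
det(H) = 24, tr(H) = 14.
det(H) > 0 and tr(H) > 0, so H is positive definite everywhere: convex.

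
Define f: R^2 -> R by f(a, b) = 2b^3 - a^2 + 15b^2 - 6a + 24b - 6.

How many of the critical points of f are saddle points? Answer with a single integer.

1

f separates as a function of a plus a function of b, so ∇f=0 decouples.
∂f/∂a = -2(a + 3) = 0 at a ∈ {-3}; ∂f/∂b = 6(b + 1)(b + 4) = 0 at b ∈ {-4, -1}.
The Hessian is diagonal: diag(f_aa, f_bb). Second derivatives: f_aa(-3)=-2; f_bb(-4)=-18, f_bb(-1)=18.
Saddle points occur where the two diagonal entries have opposite signs: (-3, -1). Count: 1.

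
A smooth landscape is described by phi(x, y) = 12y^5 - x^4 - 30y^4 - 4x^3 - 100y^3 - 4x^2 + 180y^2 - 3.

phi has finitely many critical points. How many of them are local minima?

2

phi separates as a function of x plus a function of y, so ∇phi=0 decouples.
∂phi/∂x = -4x(x + 1)(x + 2) = 0 at x ∈ {-2, -1, 0}; ∂phi/∂y = 60y(y - 3)(y - 1)(y + 2) = 0 at y ∈ {-2, 0, 1, 3}.
The Hessian is diagonal: diag(phi_xx, phi_yy). Second derivatives: phi_xx(-2)=-8, phi_xx(-1)=4, phi_xx(0)=-8; phi_yy(-2)=-1800, phi_yy(0)=360, phi_yy(1)=-360, phi_yy(3)=1800.
Local minima occur where both diagonal entries positive: (-1, 0), (-1, 3). Count: 2.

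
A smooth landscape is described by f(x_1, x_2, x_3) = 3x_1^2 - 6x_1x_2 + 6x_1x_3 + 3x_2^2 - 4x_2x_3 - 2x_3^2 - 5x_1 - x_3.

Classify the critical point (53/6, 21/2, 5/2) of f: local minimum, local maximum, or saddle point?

saddle point

The Hessian is constant: H = [[6, -6, 6], [-6, 6, -4], [6, -4, -4]].
Leading principal minors: Δ₁ = 6, Δ₂ = 0, Δ₃ = -24.
The minors fit neither the all-positive nor the alternating-sign pattern, so H is indefinite: a saddle point.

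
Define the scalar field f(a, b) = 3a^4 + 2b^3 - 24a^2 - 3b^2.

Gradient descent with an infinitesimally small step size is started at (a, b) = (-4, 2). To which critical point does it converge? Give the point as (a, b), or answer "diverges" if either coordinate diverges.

(-2, 1)

f is separable, so gradient descent decouples: a follows -∂f/∂a, b follows -∂f/∂b.
∂f/∂a = 12a(a - 2)(a + 2); at a=-4 this is -576, so a increases.
∂f/∂b = 6b(b - 1); at b=2 this is 12, so b decreases.
a converges to its nearest critical value -2 (a local min of the a-part); b converges to 1. The iterate converges to (-2, 1).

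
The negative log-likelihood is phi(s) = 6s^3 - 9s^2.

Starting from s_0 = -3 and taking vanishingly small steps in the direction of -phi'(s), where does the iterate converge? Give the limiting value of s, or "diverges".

diverges

phi'(s) = 18s(s - 1), so phi'(-3) = 216.
Gradient descent moves in the -phi' direction, i.e. s is decreasing.
There is no critical point below s=-3, and phi' keeps the same sign, so the iterate runs off to −∞.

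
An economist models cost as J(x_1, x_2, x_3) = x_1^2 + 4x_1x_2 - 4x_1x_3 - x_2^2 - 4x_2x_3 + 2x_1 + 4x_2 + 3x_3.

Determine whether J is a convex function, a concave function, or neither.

neither

J is quadratic, so its Hessian is the constant matrix H = [[2, 4, -4], [4, -2, -4], [-4, -4, 0]].
Leading principal minors: 2, -20, 128.
Neither pattern holds ⇒ H is indefinite ⇒ neither convex nor concave.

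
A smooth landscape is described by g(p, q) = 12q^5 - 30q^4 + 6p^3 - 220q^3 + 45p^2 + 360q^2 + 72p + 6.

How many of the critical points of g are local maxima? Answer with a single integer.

g separates as a function of p plus a function of q, so ∇g=0 decouples.
∂g/∂p = 18(p + 1)(p + 4) = 0 at p ∈ {-4, -1}; ∂g/∂q = 60q(q - 4)(q - 1)(q + 3) = 0 at q ∈ {-3, 0, 1, 4}.
The Hessian is diagonal: diag(g_pp, g_qq). Second derivatives: g_pp(-4)=-54, g_pp(-1)=54; g_qq(-3)=-5040, g_qq(0)=720, g_qq(1)=-720, g_qq(4)=5040.
Local maxima occur where both diagonal entries negative: (-4, -3), (-4, 1). Count: 2.

2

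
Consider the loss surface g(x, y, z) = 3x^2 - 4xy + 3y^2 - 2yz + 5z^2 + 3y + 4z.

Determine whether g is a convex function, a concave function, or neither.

g is quadratic, so its Hessian is the constant matrix H = [[6, -4, 0], [-4, 6, -2], [0, -2, 10]].
Leading principal minors: 6, 20, 176.
All positive ⇒ H ≻ 0 ⇒ convex.

convex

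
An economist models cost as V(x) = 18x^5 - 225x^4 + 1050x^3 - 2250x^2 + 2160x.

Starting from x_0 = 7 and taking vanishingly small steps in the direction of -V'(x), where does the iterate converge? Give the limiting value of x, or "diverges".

4

V'(x) = 90(x - 4)(x - 3)(x - 2)(x - 1), so V'(7) = 32400.
Gradient descent moves in the -V' direction, i.e. x is decreasing.
The nearest critical point in that direction is x = 4, where V'' = 540 > 0 (a local minimum). The iterate converges there.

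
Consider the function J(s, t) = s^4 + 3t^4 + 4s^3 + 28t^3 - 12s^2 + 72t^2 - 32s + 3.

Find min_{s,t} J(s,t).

J(s,t) separates as P(s) + Q(t) + 3, so its minimum is min P + min Q + 3.
P'(s) = 4(s - 2)(s + 1)(s + 4) vanishes at s ∈ {-4, -1, 2}; Q'(t) = 12t(t + 3)(t + 4) vanishes at t ∈ {-4, -3, 0}.
Local minima of P (where P''>0): P(-4)=-64, P(2)=-64. Local minima of Q: Q(-4)=128, Q(0)=0.
So the global minimum of J is P(-4) + Q(0) + 3 = -64 + 0 + 3 = -61, attained at (-4, 0).

-61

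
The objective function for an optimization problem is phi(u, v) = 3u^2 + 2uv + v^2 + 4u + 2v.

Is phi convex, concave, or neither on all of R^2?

phi is quadratic, so its Hessian is the constant matrix H = [[6, 2], [2, 2]].
det(H) = 8, tr(H) = 8.
det(H) > 0 and tr(H) > 0, so H is positive definite everywhere: convex.

convex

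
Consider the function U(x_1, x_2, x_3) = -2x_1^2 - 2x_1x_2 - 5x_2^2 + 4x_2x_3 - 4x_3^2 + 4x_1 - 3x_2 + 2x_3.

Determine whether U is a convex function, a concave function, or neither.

U is quadratic, so its Hessian is the constant matrix H = [[-4, -2, 0], [-2, -10, 4], [0, 4, -8]].
Leading principal minors: -4, 36, -224.
Signs alternate −, +, − ⇒ H ≺ 0 ⇒ concave.

concave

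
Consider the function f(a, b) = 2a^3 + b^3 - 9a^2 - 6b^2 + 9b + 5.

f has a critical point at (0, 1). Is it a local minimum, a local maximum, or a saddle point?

local maximum

The mixed partial ∂²f/∂a∂b is 0, so the Hessian at any point is diag(f_aa, f_bb) = diag(6(2a - 3), 6(b - 2)).
At (0, 1): H = diag(-18, -6).
Both eigenvalues are negative, so H is negative definite: a local maximum.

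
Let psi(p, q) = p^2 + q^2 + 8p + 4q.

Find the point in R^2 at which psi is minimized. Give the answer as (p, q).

psi(p,q) separates as A(p) + B(q), so its minimum is min A + min B.
A'(p) = 2p + 8 vanishes at p ∈ {-4}; B'(q) = 2q + 4 vanishes at q ∈ {-2}.
Local minima of A (where A''>0): A(-4)=-16. Local minima of B: B(-2)=-4.
So the global minimum of psi is A(-4) + B(-2) = -16 − 4 = -20, attained at (-4, -2).

(-4, -2)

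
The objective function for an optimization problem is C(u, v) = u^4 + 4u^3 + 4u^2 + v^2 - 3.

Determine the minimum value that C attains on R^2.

-3

C(u,v) separates as P(u) + Q(v) − 3, so its minimum is min P + min Q − 3.
P'(u) = 4u(u + 1)(u + 2) vanishes at u ∈ {-2, -1, 0}; Q'(v) = 2v vanishes at v ∈ {0}.
Local minima of P (where P''>0): P(-2)=0, P(0)=0. Local minima of Q: Q(0)=0.
So the global minimum of C is P(-2) + Q(0) − 3 = 0 + 0 − 3 = -3, attained at (-2, 0).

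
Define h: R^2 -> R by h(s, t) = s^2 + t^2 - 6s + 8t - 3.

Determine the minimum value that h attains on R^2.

-28

h(s,t) separates as P(s) + Q(t) − 3, so its minimum is min P + min Q − 3.
P'(s) = 2s - 6 vanishes at s ∈ {3}; Q'(t) = 2(t + 4) vanishes at t ∈ {-4}.
Local minima of P (where P''>0): P(3)=-9. Local minima of Q: Q(-4)=-16.
So the global minimum of h is P(3) + Q(-4) − 3 = -9 − 16 − 3 = -28, attained at (3, -4).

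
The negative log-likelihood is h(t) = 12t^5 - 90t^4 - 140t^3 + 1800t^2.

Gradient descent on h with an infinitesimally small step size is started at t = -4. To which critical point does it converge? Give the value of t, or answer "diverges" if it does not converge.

diverges

h'(t) = 60t(t - 5)(t - 4)(t + 3), so h'(-4) = 17280.
Gradient descent moves in the -h' direction, i.e. t is decreasing.
There is no critical point below t=-4, and h' keeps the same sign, so the iterate runs off to −∞.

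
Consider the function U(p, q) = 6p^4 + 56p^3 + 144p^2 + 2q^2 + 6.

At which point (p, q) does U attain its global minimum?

U(p,q) separates as A(p) + B(q) + 6, so its minimum is min A + min B + 6.
A'(p) = 24p(p + 3)(p + 4) vanishes at p ∈ {-4, -3, 0}; B'(q) = 4q vanishes at q ∈ {0}.
Local minima of A (where A''>0): A(-4)=256, A(0)=0. Local minima of B: B(0)=0.
So the global minimum of U is A(0) + B(0) + 6 = 0 + 0 + 6 = 6, attained at (0, 0).

(0, 0)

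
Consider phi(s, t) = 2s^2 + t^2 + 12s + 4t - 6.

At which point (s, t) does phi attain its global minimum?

phi(s,t) separates as P(s) + Q(t) − 6, so its minimum is min P + min Q − 6.
P'(s) = 4s + 12 vanishes at s ∈ {-3}; Q'(t) = 2(t + 2) vanishes at t ∈ {-2}.
Local minima of P (where P''>0): P(-3)=-18. Local minima of Q: Q(-2)=-4.
So the global minimum of phi is P(-3) + Q(-2) − 6 = -18 − 4 − 6 = -28, attained at (-3, -2).

(-3, -2)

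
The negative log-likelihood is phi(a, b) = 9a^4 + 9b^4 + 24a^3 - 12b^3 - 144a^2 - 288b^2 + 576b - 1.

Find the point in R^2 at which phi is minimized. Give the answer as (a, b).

(-4, -4)

phi(a,b) separates as P(a) + Q(b) − 1, so its minimum is min P + min Q − 1.
P'(a) = 36a(a - 2)(a + 4) vanishes at a ∈ {-4, 0, 2}; Q'(b) = 36(b - 4)(b - 1)(b + 4) vanishes at b ∈ {-4, 1, 4}.
Local minima of P (where P''>0): P(-4)=-1536, P(2)=-240. Local minima of Q: Q(-4)=-3840, Q(4)=-768.
So the global minimum of phi is P(-4) + Q(-4) − 1 = -1536 − 3840 − 1 = -5377, attained at (-4, -4).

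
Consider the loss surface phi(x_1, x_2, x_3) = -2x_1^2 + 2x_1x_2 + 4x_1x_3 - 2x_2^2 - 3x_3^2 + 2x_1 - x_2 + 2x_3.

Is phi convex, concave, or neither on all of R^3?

concave

phi is quadratic, so its Hessian is the constant matrix H = [[-4, 2, 4], [2, -4, 0], [4, 0, -6]].
Leading principal minors: -4, 12, -8.
Signs alternate −, +, − ⇒ H ≺ 0 ⇒ concave.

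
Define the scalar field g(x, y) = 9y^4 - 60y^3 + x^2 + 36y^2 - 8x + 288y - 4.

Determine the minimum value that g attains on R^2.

-203

g(x,y) separates as P(x) + Q(y) − 4, so its minimum is min P + min Q − 4.
P'(x) = 2x - 8 vanishes at x ∈ {4}; Q'(y) = 36(y - 4)(y - 2)(y + 1) vanishes at y ∈ {-1, 2, 4}.
Local minima of P (where P''>0): P(4)=-16. Local minima of Q: Q(-1)=-183, Q(4)=192.
So the global minimum of g is P(4) + Q(-1) − 4 = -16 − 183 − 4 = -203, attained at (4, -1).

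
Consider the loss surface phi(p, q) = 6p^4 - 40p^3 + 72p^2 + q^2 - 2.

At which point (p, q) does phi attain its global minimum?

phi(p,q) separates as A(p) + B(q) − 2, so its minimum is min A + min B − 2.
A'(p) = 24p(p - 3)(p - 2) vanishes at p ∈ {0, 2, 3}; B'(q) = 2q vanishes at q ∈ {0}.
Local minima of A (where A''>0): A(0)=0, A(3)=54. Local minima of B: B(0)=0.
So the global minimum of phi is A(0) + B(0) − 2 = 0 + 0 − 2 = -2, attained at (0, 0).

(0, 0)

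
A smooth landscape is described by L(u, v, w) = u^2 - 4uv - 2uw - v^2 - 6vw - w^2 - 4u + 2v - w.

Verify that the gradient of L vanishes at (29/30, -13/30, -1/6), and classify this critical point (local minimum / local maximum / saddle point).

saddle point

∇L = (2u - 4v - 2w - 4, -4u - 2v - 6w + 2, -2u - 6v - 2w - 1); substituting (29/30, -13/30, -1/6) gives ∇L = (0, 0, 0), so (29/30, -13/30, -1/6) is indeed a critical point.
The Hessian is constant: H = [[2, -4, -2], [-4, -2, -6], [-2, -6, -2]].
Leading principal minors: Δ₁ = 2, Δ₂ = -20, Δ₃ = -120.
The minors fit neither the all-positive nor the alternating-sign pattern, so H is indefinite: a saddle point.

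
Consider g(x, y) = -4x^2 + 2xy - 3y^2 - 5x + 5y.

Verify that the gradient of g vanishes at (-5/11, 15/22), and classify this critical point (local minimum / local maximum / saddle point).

∇g = (-8x + 2y - 5, 2x - 6y + 5); substituting (-5/11, 15/22) gives ∇g = (0, 0), so (-5/11, 15/22) is indeed a critical point.
The Hessian of g is constant: H = [[-8, 2], [2, -6]].
det(H) = (-8)·(-6) − 2² = 44.
det(H) > 0 and tr(H) = -14 < 0, so H is negative definite and the point is a local maximum.

local maximum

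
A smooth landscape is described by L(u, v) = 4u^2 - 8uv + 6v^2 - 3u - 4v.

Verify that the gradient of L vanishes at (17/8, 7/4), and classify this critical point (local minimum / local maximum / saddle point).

∇L = (8u - 8v - 3, -8u + 12v - 4); substituting (17/8, 7/4) gives ∇L = (0, 0), so (17/8, 7/4) is indeed a critical point.
The Hessian of L is constant: H = [[8, -8], [-8, 12]].
det(H) = 8·12 − (-8)² = 32.
det(H) > 0 and tr(H) = 20 > 0, so H is positive definite and the point is a local minimum.

local minimum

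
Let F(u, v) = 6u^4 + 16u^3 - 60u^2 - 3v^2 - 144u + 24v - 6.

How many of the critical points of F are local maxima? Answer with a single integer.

F separates as a function of u plus a function of v, so ∇F=0 decouples.
∂F/∂u = 24(u - 2)(u + 1)(u + 3) = 0 at u ∈ {-3, -1, 2}; ∂F/∂v = -6(v - 4) = 0 at v ∈ {4}.
The Hessian is diagonal: diag(F_uu, F_vv). Second derivatives: F_uu(-3)=240, F_uu(-1)=-144, F_uu(2)=360; F_vv(4)=-6.
Local maxima occur where both diagonal entries negative: (-1, 4). Count: 1.

1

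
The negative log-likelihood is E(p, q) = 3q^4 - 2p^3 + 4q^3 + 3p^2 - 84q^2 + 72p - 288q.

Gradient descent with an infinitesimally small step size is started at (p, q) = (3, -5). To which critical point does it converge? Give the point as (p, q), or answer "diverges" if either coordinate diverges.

(-3, -3)

E is separable, so gradient descent decouples: p follows -∂E/∂p, q follows -∂E/∂q.
∂E/∂p = -6(p - 4)(p + 3); at p=3 this is 36, so p decreases.
∂E/∂q = 12(q - 4)(q + 2)(q + 3); at q=-5 this is -648, so q increases.
p converges to its nearest critical value -3 (a local min of the p-part); q converges to -3. The iterate converges to (-3, -3).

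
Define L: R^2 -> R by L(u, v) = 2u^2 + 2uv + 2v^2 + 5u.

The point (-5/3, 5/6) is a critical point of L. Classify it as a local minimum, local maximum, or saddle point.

local minimum

The Hessian of L is constant: H = [[4, 2], [2, 4]].
det(H) = 4·4 − 2² = 12.
det(H) > 0 and tr(H) = 8 > 0, so H is positive definite and the point is a local minimum.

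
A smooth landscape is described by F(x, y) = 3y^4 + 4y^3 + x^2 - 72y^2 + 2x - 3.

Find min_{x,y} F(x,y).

F(x,y) separates as P(x) + Q(y) − 3, so its minimum is min P + min Q − 3.
P'(x) = 2x + 2 vanishes at x ∈ {-1}; Q'(y) = 12y(y - 3)(y + 4) vanishes at y ∈ {-4, 0, 3}.
Local minima of P (where P''>0): P(-1)=-1. Local minima of Q: Q(-4)=-640, Q(3)=-297.
So the global minimum of F is P(-1) + Q(-4) − 3 = -1 − 640 − 3 = -644, attained at (-1, -4).

-644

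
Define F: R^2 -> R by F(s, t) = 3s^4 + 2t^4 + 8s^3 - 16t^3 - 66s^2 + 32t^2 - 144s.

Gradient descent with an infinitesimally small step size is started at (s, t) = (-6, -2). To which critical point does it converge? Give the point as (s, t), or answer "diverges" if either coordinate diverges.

(-4, 0)

F is separable, so gradient descent decouples: s follows -∂F/∂s, t follows -∂F/∂t.
∂F/∂s = 12(s - 3)(s + 1)(s + 4); at s=-6 this is -1080, so s increases.
∂F/∂t = 8t(t - 4)(t - 2); at t=-2 this is -384, so t increases.
s converges to its nearest critical value -4 (a local min of the s-part); t converges to 0. The iterate converges to (-4, 0).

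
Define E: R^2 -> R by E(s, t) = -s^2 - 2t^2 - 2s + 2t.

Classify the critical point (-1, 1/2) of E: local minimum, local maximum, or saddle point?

The Hessian of E is constant: H = [[-2, 0], [0, -4]].
det(H) = (-2)·(-4) − 0² = 8.
det(H) > 0 and tr(H) = -6 < 0, so H is negative definite and the point is a local maximum.

local maximum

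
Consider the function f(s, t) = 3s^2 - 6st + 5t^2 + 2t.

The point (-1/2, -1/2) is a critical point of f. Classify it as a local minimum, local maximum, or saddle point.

The Hessian of f is constant: H = [[6, -6], [-6, 10]].
det(H) = 6·10 − (-6)² = 24.
det(H) > 0 and tr(H) = 16 > 0, so H is positive definite and the point is a local minimum.

local minimum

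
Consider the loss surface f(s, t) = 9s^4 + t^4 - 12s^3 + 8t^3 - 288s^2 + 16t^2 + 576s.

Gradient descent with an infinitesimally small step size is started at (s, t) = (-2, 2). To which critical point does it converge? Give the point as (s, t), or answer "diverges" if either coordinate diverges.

(-4, 0)

f is separable, so gradient descent decouples: s follows -∂f/∂s, t follows -∂f/∂t.
∂f/∂s = 36(s - 4)(s - 1)(s + 4); at s=-2 this is 1296, so s decreases.
∂f/∂t = 4t(t + 2)(t + 4); at t=2 this is 192, so t decreases.
s converges to its nearest critical value -4 (a local min of the s-part); t converges to 0. The iterate converges to (-4, 0).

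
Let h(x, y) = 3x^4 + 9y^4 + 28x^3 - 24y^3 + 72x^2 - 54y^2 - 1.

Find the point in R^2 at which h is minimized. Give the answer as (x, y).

(0, 3)

h(x,y) separates as P(x) + Q(y) − 1, so its minimum is min P + min Q − 1.
P'(x) = 12x(x + 3)(x + 4) vanishes at x ∈ {-4, -3, 0}; Q'(y) = 36y(y - 3)(y + 1) vanishes at y ∈ {-1, 0, 3}.
Local minima of P (where P''>0): P(-4)=128, P(0)=0. Local minima of Q: Q(-1)=-21, Q(3)=-405.
So the global minimum of h is P(0) + Q(3) − 1 = 0 − 405 − 1 = -406, attained at (0, 3).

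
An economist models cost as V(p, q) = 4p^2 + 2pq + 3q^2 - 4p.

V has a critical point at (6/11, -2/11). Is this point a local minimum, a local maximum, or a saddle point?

The Hessian of V is constant: H = [[8, 2], [2, 6]].
det(H) = 8·6 − 2² = 44.
det(H) > 0 and tr(H) = 14 > 0, so H is positive definite and the point is a local minimum.

local minimum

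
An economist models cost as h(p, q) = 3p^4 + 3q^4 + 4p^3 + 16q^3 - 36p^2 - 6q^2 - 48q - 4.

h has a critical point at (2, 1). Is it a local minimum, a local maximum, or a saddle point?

The mixed partial ∂²h/∂p∂q is 0, so the Hessian at any point is diag(h_pp, h_qq) = diag(12(3p^2 + 2p - 6), 12(3q^2 + 8q - 1)).
At (2, 1): H = diag(120, 120).
Both eigenvalues are positive, so H is positive definite: a local minimum.

local minimum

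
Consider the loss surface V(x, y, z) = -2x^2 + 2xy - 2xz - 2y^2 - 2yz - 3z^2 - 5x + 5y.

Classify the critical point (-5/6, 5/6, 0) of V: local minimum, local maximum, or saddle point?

local maximum

The Hessian is constant: H = [[-4, 2, -2], [2, -4, -2], [-2, -2, -6]].
Leading principal minors: Δ₁ = -4, Δ₂ = 12, Δ₃ = -24.
The minors alternate sign starting negative (−, +, −), so H is negative definite: a local maximum.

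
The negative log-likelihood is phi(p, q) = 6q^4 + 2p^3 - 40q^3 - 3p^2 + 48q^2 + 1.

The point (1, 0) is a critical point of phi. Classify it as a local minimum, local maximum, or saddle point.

local minimum

The mixed partial ∂²phi/∂p∂q is 0, so the Hessian at any point is diag(phi_pp, phi_qq) = diag(6(2p - 1), 24(3q^2 - 10q + 4)).
At (1, 0): H = diag(6, 96).
Both eigenvalues are positive, so H is positive definite: a local minimum.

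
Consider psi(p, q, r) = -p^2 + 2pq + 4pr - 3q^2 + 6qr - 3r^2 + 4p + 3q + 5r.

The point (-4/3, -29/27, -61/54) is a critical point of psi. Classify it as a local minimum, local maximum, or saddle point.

saddle point

The Hessian is constant: H = [[-2, 2, 4], [2, -6, 6], [4, 6, -6]].
Leading principal minors: Δ₁ = -2, Δ₂ = 8, Δ₃ = 216.
The minors fit neither the all-positive nor the alternating-sign pattern, so H is indefinite: a saddle point.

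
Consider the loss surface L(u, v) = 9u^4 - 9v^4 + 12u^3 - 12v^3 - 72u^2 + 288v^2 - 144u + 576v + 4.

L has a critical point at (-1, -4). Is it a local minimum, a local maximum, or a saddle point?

local maximum

The mixed partial ∂²L/∂u∂v is 0, so the Hessian at any point is diag(L_uu, L_vv) = diag(36(3u^2 + 2u - 4), 36(-3v^2 - 2v + 16)).
At (-1, -4): H = diag(-108, -864).
Both eigenvalues are negative, so H is negative definite: a local maximum.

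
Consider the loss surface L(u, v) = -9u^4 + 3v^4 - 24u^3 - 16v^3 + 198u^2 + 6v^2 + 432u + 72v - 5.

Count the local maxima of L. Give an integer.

L separates as a function of u plus a function of v, so ∇L=0 decouples.
∂L/∂u = -36(u - 3)(u + 1)(u + 4) = 0 at u ∈ {-4, -1, 3}; ∂L/∂v = 12(v - 3)(v - 2)(v + 1) = 0 at v ∈ {-1, 2, 3}.
The Hessian is diagonal: diag(L_uu, L_vv). Second derivatives: L_uu(-4)=-756, L_uu(-1)=432, L_uu(3)=-1008; L_vv(-1)=144, L_vv(2)=-36, L_vv(3)=48.
Local maxima occur where both diagonal entries negative: (-4, 2), (3, 2). Count: 2.

2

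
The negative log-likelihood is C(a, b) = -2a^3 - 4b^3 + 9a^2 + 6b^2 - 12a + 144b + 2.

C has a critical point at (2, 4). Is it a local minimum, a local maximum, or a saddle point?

local maximum

The mixed partial ∂²C/∂a∂b is 0, so the Hessian at any point is diag(C_aa, C_bb) = diag(6(-2a + 3), 12(-2b + 1)).
At (2, 4): H = diag(-6, -84).
Both eigenvalues are negative, so H is negative definite: a local maximum.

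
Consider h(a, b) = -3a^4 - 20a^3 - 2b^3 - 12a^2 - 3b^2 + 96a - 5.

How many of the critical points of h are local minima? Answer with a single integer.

h separates as a function of a plus a function of b, so ∇h=0 decouples.
∂h/∂a = -12(a - 1)(a + 2)(a + 4) = 0 at a ∈ {-4, -2, 1}; ∂h/∂b = -6b(b + 1) = 0 at b ∈ {-1, 0}.
The Hessian is diagonal: diag(h_aa, h_bb). Second derivatives: h_aa(-4)=-120, h_aa(-2)=72, h_aa(1)=-180; h_bb(-1)=6, h_bb(0)=-6.
Local minima occur where both diagonal entries positive: (-2, -1). Count: 1.

1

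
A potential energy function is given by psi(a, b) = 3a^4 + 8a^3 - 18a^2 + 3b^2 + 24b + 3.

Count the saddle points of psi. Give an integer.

1

psi separates as a function of a plus a function of b, so ∇psi=0 decouples.
∂psi/∂a = 12a(a - 1)(a + 3) = 0 at a ∈ {-3, 0, 1}; ∂psi/∂b = 6(b + 4) = 0 at b ∈ {-4}.
The Hessian is diagonal: diag(psi_aa, psi_bb). Second derivatives: psi_aa(-3)=144, psi_aa(0)=-36, psi_aa(1)=48; psi_bb(-4)=6.
Saddle points occur where the two diagonal entries have opposite signs: (0, -4). Count: 1.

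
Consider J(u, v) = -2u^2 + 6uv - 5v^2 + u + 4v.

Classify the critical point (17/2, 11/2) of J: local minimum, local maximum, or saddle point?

local maximum

The Hessian of J is constant: H = [[-4, 6], [6, -10]].
det(H) = (-4)·(-10) − 6² = 4.
det(H) > 0 and tr(H) = -14 < 0, so H is negative definite and the point is a local maximum.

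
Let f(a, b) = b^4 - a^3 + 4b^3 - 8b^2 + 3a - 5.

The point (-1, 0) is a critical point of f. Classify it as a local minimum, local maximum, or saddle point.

saddle point

The mixed partial ∂²f/∂a∂b is 0, so the Hessian at any point is diag(f_aa, f_bb) = diag(-6a, 4(3b^2 + 6b - 4)).
At (-1, 0): H = diag(6, -16).
The eigenvalues have opposite signs, so H is indefinite: a saddle point.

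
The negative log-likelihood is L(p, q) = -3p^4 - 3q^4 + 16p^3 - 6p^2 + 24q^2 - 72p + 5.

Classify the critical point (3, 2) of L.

local maximum

The mixed partial ∂²L/∂p∂q is 0, so the Hessian at any point is diag(L_pp, L_qq) = diag(12(-3p^2 + 8p - 1), 12(-3q^2 + 4)).
At (3, 2): H = diag(-48, -96).
Both eigenvalues are negative, so H is negative definite: a local maximum.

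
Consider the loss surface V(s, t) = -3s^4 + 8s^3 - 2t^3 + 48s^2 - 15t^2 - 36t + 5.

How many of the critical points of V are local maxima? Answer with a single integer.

V separates as a function of s plus a function of t, so ∇V=0 decouples.
∂V/∂s = -12s(s - 4)(s + 2) = 0 at s ∈ {-2, 0, 4}; ∂V/∂t = -6(t + 2)(t + 3) = 0 at t ∈ {-3, -2}.
The Hessian is diagonal: diag(V_ss, V_tt). Second derivatives: V_ss(-2)=-144, V_ss(0)=96, V_ss(4)=-288; V_tt(-3)=6, V_tt(-2)=-6.
Local maxima occur where both diagonal entries negative: (-2, -2), (4, -2). Count: 2.

2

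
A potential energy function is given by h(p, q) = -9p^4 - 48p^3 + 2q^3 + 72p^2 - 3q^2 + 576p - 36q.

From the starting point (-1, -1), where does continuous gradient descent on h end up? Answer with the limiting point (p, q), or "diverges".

(-2, 3)

h is separable, so gradient descent decouples: p follows -∂h/∂p, q follows -∂h/∂q.
∂h/∂p = -36(p - 2)(p + 2)(p + 4); at p=-1 this is 324, so p decreases.
∂h/∂q = 6(q - 3)(q + 2); at q=-1 this is -24, so q increases.
p converges to its nearest critical value -2 (a local min of the p-part); q converges to 3. The iterate converges to (-2, 3).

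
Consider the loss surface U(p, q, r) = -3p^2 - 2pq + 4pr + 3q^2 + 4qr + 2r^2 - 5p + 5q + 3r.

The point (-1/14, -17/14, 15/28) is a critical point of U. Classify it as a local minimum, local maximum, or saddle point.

The Hessian is constant: H = [[-6, -2, 4], [-2, 6, 4], [4, 4, 4]].
Leading principal minors: Δ₁ = -6, Δ₂ = -40, Δ₃ = -224.
The minors fit neither the all-positive nor the alternating-sign pattern, so H is indefinite: a saddle point.

saddle point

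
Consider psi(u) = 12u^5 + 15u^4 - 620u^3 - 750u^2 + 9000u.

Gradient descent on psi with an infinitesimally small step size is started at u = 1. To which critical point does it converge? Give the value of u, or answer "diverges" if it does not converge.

psi'(u) = 60(u - 5)(u - 2)(u + 3)(u + 5), so psi'(1) = 5760.
Gradient descent moves in the -psi' direction, i.e. u is decreasing.
The nearest critical point in that direction is u = -3, where psi'' = 4800 > 0 (a local minimum). The iterate converges there.

-3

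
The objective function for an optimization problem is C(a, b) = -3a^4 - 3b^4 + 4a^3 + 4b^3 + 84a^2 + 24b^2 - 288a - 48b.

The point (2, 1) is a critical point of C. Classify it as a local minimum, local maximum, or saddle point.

The mixed partial ∂²C/∂a∂b is 0, so the Hessian at any point is diag(C_aa, C_bb) = diag(12(-3a^2 + 2a + 14), 12(-3b^2 + 2b + 4)).
At (2, 1): H = diag(72, 36).
Both eigenvalues are positive, so H is positive definite: a local minimum.

local minimum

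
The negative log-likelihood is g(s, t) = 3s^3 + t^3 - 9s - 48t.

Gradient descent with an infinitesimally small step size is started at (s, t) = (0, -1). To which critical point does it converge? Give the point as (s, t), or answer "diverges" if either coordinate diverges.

(1, 4)

g is separable, so gradient descent decouples: s follows -∂g/∂s, t follows -∂g/∂t.
∂g/∂s = 9(s - 1)(s + 1); at s=0 this is -9, so s increases.
∂g/∂t = 3(t - 4)(t + 4); at t=-1 this is -45, so t increases.
s converges to its nearest critical value 1 (a local min of the s-part); t converges to 4. The iterate converges to (1, 4).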